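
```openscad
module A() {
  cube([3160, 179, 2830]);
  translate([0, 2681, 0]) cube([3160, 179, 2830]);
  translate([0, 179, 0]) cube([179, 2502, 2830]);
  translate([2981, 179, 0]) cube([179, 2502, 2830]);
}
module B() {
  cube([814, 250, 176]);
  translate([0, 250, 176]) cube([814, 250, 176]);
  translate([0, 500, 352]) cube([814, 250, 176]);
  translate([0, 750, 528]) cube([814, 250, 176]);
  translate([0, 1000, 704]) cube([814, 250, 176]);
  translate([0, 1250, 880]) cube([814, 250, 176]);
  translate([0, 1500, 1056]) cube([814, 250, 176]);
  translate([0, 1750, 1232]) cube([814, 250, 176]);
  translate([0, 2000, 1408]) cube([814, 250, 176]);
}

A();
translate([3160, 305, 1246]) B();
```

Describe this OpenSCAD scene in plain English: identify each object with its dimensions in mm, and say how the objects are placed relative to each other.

A is the wall frame of a small rectangular building: four walls, each 2830 mm tall and 179 mm thick, enclosing a footprint 3160 mm (x) by 2860 mm (y) outside-to-outside, with no floor or roof. The front and back walls (the −y and +y sides) span the full width; the two side walls fit between them.

B is a run of 9 identical solid stair steps. Each tread is 814×250 mm and each step block is 176 mm high. Step 1 rests on the floor; step k is offset from step 1 by (k−1)×250 mm in y and (k−1)×176 mm in z.

The staircase is beside the house frame with their tops flush at z = 2830.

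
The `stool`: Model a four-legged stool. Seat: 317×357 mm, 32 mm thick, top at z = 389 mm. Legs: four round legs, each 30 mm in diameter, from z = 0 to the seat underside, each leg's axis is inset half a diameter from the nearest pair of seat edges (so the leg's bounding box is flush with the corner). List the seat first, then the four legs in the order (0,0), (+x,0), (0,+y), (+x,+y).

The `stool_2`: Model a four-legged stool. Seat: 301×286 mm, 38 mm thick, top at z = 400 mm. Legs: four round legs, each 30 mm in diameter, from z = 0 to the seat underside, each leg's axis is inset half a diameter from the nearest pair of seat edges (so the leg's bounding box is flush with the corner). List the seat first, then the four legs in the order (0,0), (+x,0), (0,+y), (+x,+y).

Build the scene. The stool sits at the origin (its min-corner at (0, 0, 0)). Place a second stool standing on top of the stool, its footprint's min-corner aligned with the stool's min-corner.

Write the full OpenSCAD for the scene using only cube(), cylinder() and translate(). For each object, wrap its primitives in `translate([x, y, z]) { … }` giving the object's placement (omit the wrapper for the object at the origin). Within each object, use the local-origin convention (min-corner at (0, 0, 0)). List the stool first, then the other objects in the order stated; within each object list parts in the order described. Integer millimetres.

translate([0, 0, 357]) cube([317, 357, 32]);
translate([15, 15, 0]) cylinder(h = 357, r = 15);
translate([302, 15, 0]) cylinder(h = 357, r = 15);
translate([15, 342, 0]) cylinder(h = 357, r = 15);
translate([302, 342, 0]) cylinder(h = 357, r = 15);
translate([0, 0, 389]) {
  translate([0, 0, 362]) cube([301, 286, 38]);
  translate([15, 15, 0]) cylinder(h = 362, r = 15);
  translate([286, 15, 0]) cylinder(h = 362, r = 15);
  translate([15, 271, 0]) cylinder(h = 362, r = 15);
  translate([286, 271, 0]) cylinder(h = 362, r = 15);
}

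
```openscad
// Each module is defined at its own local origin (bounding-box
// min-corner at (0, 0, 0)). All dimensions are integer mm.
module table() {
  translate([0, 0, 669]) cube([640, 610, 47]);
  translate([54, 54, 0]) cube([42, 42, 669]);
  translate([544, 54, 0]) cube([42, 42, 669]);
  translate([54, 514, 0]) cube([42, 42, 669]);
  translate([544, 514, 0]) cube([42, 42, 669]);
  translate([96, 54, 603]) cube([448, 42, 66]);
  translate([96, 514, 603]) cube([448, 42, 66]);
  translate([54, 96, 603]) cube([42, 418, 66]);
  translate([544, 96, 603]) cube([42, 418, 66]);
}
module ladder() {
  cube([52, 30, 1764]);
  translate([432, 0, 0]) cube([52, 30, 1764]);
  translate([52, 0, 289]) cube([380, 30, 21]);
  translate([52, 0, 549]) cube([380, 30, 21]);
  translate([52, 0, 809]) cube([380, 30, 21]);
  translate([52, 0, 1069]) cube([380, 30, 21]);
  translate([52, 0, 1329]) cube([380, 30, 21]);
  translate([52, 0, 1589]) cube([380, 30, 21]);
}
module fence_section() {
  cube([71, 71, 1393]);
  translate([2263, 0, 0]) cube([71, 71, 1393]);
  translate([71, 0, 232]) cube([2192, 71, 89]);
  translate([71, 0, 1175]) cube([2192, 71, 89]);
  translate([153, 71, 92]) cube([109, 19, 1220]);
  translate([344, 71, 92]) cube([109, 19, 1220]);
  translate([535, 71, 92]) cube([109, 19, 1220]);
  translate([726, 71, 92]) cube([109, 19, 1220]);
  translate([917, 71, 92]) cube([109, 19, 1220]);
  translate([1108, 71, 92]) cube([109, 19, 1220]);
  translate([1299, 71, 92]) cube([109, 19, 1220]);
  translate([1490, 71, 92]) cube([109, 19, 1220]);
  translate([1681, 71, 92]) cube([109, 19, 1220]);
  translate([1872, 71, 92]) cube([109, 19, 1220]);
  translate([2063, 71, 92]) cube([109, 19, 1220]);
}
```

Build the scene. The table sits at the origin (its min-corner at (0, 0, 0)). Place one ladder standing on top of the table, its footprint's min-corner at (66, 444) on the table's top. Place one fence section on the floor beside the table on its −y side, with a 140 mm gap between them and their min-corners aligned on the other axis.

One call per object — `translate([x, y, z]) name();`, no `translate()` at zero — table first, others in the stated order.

table();
translate([66, 444, 716]) ladder();
translate([0, -230, 0]) fence_section();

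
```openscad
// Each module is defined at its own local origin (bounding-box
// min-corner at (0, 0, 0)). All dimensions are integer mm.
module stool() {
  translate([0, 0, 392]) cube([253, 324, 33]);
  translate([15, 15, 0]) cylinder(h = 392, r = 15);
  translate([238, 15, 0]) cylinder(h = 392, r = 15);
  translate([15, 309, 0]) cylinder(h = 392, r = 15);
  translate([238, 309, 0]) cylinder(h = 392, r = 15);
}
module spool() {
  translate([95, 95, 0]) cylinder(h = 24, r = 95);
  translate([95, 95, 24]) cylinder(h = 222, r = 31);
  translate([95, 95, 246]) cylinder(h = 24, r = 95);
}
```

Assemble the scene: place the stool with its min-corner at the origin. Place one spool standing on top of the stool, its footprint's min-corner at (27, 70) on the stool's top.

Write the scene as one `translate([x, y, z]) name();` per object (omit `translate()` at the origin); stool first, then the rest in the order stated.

stool();
translate([27, 70, 425]) spool();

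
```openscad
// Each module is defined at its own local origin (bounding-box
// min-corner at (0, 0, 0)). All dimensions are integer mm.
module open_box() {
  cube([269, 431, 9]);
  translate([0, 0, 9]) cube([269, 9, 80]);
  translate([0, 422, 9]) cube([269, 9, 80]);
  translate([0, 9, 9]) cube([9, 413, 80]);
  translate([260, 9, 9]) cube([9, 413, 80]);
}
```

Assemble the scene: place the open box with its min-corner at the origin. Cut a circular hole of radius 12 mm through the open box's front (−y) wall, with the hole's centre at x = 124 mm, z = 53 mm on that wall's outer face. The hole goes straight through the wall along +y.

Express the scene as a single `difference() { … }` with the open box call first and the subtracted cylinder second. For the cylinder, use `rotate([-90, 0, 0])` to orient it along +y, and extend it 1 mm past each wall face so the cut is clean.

difference() {
  open_box();
  translate([124, -1, 53]) rotate([-90, 0, 0]) cylinder(h = 11, r = 12);
}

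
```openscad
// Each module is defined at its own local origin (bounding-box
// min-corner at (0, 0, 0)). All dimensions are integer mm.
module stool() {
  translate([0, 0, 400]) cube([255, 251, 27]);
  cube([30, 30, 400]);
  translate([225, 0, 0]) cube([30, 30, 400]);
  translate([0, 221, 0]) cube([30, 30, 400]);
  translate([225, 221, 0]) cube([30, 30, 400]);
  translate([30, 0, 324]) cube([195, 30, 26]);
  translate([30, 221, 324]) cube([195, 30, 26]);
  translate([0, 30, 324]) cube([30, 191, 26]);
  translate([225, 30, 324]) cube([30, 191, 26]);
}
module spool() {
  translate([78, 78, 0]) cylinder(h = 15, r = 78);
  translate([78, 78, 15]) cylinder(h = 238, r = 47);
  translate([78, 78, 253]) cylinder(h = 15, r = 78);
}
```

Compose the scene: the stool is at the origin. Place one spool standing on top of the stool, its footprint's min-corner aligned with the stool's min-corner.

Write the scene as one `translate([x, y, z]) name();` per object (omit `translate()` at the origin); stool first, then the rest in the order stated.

stool();
translate([0, 0, 427]) spool();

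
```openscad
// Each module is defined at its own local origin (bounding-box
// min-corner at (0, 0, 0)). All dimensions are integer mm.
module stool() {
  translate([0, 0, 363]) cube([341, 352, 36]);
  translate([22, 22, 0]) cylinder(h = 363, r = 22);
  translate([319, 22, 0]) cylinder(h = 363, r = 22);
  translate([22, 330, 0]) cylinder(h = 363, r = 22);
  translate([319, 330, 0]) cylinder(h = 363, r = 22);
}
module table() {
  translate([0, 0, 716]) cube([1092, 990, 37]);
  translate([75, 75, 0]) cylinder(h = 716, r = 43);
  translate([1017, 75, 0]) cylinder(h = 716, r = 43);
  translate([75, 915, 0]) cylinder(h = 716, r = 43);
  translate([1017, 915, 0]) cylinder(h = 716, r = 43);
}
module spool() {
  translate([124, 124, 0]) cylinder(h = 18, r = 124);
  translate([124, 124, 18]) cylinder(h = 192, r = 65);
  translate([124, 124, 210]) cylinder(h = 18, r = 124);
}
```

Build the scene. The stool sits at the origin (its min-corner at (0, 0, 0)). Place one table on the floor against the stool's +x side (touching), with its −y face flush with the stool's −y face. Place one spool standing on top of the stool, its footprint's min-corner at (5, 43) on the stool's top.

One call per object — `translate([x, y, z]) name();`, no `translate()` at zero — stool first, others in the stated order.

stool();
translate([341, 0, 0]) table();
translate([5, 43, 399]) spool();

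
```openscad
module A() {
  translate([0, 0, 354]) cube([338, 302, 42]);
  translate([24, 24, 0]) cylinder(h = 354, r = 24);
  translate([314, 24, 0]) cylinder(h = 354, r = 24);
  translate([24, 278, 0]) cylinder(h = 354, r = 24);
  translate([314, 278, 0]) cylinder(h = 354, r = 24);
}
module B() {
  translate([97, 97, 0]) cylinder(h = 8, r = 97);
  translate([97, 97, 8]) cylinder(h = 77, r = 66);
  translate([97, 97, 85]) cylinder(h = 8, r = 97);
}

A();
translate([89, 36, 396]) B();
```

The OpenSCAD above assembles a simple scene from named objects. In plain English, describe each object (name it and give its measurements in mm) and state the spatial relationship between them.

A is a four-legged stool. The seat is a 338×302×42 mm slab whose top surface is at z = 396 mm; four round legs, each 48 mm in diameter, run from the floor (z = 0) to the underside of the seat, each leg's axis is inset half a diameter from the nearest pair of seat edges (so the leg's bounding box is flush with the corner).

B is a spool: two coaxial disc flanges of radius 97 mm and thickness 8 mm, joined by a core cylinder of radius 66 mm and height 77 mm. The lower flange rests on z = 0 and the three cylinders share a vertical axis.

The spool is on top of the stool.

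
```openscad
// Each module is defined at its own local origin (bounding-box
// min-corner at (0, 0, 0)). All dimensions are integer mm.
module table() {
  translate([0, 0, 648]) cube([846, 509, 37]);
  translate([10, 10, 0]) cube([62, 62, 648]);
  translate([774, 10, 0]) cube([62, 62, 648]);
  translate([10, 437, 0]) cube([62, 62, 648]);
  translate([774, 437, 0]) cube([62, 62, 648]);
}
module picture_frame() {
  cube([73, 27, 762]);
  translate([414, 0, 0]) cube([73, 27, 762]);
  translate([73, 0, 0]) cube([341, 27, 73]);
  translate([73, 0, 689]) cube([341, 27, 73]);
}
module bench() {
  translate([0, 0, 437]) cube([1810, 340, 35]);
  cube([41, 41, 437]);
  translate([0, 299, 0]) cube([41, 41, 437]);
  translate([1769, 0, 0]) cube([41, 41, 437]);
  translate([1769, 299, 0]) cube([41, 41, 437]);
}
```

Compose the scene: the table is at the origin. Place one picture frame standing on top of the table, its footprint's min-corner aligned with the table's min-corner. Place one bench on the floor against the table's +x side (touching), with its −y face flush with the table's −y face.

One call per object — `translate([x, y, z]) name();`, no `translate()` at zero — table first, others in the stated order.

table();
translate([0, 0, 685]) picture_frame();
translate([846, 0, 0]) bench();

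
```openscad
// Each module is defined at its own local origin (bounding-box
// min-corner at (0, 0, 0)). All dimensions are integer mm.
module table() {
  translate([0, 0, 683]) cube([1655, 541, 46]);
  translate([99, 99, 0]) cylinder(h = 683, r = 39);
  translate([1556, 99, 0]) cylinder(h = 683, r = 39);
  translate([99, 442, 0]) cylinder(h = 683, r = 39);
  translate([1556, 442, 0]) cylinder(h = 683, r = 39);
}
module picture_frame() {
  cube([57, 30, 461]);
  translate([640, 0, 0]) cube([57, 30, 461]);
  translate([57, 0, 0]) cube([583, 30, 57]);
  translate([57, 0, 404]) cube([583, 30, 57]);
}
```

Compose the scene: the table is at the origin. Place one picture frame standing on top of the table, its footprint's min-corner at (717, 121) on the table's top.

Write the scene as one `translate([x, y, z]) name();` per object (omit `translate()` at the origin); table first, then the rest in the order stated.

table();
translate([717, 121, 729]) picture_frame();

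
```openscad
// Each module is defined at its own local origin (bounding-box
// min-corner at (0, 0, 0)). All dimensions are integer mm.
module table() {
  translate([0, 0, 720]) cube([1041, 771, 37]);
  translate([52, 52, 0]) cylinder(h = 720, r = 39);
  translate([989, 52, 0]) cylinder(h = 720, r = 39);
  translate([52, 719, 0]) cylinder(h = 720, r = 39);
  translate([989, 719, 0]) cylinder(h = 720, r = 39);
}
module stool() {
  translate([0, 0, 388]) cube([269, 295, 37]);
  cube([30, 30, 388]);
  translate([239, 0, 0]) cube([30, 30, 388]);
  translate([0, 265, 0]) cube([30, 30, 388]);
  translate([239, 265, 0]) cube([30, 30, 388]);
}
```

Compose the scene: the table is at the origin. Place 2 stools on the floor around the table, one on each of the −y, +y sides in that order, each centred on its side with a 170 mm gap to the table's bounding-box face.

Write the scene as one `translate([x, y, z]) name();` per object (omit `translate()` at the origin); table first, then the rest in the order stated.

table();
translate([386, -465, 0]) stool();
translate([386, 941, 0]) stool();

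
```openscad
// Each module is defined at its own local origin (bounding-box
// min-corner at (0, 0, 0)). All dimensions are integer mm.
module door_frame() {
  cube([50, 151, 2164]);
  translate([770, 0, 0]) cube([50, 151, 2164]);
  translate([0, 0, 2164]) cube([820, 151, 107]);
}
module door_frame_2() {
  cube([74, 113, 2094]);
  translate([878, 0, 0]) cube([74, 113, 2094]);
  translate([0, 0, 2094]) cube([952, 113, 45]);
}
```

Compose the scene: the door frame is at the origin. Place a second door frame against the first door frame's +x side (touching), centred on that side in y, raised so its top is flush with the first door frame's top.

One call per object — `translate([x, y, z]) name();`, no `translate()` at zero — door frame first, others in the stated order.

door_frame();
translate([820, 19, 132]) door_frame_2();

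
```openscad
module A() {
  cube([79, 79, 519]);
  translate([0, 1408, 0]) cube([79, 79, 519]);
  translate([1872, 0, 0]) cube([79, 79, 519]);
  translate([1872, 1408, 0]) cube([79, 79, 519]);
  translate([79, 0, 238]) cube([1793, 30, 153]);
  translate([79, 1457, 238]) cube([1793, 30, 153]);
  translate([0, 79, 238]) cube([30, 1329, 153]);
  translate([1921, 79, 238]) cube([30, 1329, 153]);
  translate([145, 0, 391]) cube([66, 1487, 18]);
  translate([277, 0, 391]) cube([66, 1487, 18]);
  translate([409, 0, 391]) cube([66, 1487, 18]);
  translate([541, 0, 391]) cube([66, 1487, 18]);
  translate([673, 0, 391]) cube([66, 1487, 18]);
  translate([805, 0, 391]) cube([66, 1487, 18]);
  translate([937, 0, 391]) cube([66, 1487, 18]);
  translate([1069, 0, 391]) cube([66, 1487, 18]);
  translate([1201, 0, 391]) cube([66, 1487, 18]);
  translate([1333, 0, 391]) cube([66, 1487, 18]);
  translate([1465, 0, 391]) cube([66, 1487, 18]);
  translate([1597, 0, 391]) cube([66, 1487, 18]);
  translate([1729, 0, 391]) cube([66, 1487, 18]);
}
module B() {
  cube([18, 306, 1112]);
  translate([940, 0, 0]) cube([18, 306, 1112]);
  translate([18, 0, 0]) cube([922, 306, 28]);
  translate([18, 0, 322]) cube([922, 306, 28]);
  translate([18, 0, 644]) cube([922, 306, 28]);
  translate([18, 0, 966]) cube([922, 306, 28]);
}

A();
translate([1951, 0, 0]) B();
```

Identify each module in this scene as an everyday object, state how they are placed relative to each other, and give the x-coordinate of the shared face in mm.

A is a bed frame. B is a bookshelf. The bookshelf is against the bed frame's +x side, with their −y faces flush. The x-coordinate of the shared face is 1951 mm.

The bed frame's +x face and the bookshelf's −x face are both at x = 1951 mm.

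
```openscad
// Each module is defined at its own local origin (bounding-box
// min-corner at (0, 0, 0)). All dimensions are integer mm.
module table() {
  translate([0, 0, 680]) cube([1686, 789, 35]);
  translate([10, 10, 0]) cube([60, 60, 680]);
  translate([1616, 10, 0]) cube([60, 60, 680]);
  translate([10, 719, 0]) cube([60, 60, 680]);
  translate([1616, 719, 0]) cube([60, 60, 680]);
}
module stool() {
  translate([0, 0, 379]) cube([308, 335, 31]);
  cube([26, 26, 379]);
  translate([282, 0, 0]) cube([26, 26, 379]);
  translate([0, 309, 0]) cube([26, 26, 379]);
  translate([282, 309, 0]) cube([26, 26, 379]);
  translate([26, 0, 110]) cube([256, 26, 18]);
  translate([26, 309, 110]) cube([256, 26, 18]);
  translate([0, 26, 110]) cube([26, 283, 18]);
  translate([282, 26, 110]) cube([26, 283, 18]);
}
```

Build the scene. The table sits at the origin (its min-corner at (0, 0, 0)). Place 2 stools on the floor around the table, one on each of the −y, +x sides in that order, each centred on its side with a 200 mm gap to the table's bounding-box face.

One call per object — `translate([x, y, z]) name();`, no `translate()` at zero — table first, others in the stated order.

table();
translate([689, -535, 0]) stool();
translate([1886, 227, 0]) stool();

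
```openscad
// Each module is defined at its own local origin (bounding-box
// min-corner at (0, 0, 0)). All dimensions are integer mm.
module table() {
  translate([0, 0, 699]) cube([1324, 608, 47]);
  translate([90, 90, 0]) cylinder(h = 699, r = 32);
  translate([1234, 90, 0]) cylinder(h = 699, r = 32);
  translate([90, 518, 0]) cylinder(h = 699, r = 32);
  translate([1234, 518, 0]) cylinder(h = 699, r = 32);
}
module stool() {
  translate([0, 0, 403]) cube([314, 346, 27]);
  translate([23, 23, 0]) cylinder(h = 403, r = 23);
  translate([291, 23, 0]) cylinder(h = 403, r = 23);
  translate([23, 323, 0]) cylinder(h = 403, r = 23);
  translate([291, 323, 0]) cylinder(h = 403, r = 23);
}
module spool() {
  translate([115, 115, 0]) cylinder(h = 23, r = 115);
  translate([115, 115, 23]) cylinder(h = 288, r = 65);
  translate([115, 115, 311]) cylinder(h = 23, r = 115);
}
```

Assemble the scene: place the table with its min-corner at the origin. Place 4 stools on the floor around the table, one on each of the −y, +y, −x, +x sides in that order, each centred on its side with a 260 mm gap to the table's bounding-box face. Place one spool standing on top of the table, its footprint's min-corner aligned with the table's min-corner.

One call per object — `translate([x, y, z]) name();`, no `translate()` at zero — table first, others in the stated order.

table();
translate([505, -606, 0]) stool();
translate([505, 868, 0]) stool();
translate([-574, 131, 0]) stool();
translate([1584, 131, 0]) stool();
translate([0, 0, 746]) spool();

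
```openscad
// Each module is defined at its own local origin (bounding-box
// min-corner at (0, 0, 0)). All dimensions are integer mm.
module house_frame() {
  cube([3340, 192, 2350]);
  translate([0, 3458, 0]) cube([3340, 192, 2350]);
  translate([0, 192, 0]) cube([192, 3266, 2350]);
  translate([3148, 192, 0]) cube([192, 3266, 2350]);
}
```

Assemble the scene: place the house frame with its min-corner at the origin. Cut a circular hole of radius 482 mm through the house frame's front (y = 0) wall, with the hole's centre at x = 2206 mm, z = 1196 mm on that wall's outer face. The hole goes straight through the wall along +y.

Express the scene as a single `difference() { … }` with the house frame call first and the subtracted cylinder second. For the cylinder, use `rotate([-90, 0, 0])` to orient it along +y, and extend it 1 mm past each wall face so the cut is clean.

difference() {
  house_frame();
  translate([2206, -1, 1196]) rotate([-90, 0, 0]) cylinder(h = 194, r = 482);
}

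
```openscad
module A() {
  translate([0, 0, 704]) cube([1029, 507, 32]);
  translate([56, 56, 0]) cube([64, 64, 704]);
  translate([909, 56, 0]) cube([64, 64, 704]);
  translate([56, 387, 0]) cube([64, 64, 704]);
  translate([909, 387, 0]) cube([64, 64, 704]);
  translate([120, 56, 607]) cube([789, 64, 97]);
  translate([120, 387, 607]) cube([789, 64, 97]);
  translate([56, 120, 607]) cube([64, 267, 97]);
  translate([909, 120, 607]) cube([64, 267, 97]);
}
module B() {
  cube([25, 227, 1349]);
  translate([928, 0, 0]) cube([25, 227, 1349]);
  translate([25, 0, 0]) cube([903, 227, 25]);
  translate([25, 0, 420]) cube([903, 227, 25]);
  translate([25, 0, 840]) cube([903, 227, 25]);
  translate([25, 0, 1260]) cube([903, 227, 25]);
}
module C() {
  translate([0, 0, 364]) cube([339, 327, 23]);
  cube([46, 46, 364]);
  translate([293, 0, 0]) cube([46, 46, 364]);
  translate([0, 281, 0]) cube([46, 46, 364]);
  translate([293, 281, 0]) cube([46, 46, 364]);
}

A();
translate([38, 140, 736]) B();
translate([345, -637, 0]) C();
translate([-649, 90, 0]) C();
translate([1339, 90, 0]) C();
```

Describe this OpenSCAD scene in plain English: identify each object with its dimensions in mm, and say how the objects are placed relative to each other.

A is a rectangular dining table. The top is 1029×507×32 mm with its upper surface at z = 736 mm. It stands on four 64×64 mm square legs, each inset 56 mm from the nearest pair of top edges, running from the floor to the underside of the top. Four apron rails, 64 mm thick and 97 mm tall, run between adjacent legs with their top edges flush with the underside of the top and their outer faces flush with the legs' outer faces.

B is an open bookshelf. Two side panels, each 25 mm thick, 227 mm deep and 1349 mm tall, stand 953 mm apart (outside-to-outside). Between them sit 4 shelves, each 25 mm thick and 227 mm deep, spanning the full gap between the sides. The bottom shelf rests on the floor (its underside at z = 0) and the clear gap between one shelf's top and the next shelf's underside is 395 mm.

C is a simple wooden stool: a rectangular seat 339 mm (x) by 327 mm (y), 23 mm thick, top face at z = 387 mm, on four square legs, each 46×46 mm in cross-section. The legs rest on z = 0, each flush with a corner of the seat.

The bookshelf is on top of the table, centred. Three stools sit around the table at the −y, −x, +x sides.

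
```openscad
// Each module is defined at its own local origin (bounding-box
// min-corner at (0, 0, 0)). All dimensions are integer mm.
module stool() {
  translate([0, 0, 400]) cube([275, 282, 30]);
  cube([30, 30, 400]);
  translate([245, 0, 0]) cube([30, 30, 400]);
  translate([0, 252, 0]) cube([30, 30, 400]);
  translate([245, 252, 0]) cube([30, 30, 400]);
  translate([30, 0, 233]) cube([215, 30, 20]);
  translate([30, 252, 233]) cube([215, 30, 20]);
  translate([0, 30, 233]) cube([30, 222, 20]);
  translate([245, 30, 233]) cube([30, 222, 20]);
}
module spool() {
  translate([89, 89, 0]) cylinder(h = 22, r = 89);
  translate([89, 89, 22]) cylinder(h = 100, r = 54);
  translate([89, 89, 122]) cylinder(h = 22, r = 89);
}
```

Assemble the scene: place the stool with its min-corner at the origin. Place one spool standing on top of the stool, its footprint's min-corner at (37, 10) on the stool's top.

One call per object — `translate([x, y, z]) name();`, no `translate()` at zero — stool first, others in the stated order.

stool();
translate([37, 10, 430]) spool();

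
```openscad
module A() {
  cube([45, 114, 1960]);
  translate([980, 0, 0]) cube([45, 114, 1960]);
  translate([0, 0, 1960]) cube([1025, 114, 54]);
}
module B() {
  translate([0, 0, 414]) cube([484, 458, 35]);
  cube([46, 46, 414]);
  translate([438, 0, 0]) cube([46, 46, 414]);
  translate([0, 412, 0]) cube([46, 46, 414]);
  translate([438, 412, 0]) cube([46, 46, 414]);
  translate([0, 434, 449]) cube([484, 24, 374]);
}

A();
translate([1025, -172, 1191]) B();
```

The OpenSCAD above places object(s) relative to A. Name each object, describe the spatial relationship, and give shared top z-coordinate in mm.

A is a door frame. B is a chair. The chair is beside the door frame with their tops flush at z = 2014. The shared top z-coordinate is 2014 mm.

Both tops at z = 2014 mm.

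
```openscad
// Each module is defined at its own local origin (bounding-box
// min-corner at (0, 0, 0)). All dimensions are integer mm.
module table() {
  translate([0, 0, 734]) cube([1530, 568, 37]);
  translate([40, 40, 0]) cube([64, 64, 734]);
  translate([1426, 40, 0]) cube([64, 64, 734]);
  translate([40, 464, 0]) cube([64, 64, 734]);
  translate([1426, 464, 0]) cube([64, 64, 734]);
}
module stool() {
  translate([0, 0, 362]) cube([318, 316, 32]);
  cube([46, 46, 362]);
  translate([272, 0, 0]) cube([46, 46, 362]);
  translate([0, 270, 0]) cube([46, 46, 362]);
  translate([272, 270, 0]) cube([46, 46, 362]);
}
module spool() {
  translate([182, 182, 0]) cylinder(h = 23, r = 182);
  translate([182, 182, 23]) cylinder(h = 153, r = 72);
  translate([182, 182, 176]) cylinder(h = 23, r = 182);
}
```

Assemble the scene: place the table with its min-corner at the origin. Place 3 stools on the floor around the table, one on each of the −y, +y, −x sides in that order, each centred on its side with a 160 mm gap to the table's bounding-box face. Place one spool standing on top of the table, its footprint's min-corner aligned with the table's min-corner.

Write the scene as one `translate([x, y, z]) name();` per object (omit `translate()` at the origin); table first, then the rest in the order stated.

table();
translate([606, -476, 0]) stool();
translate([606, 728, 0]) stool();
translate([-478, 126, 0]) stool();
translate([0, 0, 771]) spool();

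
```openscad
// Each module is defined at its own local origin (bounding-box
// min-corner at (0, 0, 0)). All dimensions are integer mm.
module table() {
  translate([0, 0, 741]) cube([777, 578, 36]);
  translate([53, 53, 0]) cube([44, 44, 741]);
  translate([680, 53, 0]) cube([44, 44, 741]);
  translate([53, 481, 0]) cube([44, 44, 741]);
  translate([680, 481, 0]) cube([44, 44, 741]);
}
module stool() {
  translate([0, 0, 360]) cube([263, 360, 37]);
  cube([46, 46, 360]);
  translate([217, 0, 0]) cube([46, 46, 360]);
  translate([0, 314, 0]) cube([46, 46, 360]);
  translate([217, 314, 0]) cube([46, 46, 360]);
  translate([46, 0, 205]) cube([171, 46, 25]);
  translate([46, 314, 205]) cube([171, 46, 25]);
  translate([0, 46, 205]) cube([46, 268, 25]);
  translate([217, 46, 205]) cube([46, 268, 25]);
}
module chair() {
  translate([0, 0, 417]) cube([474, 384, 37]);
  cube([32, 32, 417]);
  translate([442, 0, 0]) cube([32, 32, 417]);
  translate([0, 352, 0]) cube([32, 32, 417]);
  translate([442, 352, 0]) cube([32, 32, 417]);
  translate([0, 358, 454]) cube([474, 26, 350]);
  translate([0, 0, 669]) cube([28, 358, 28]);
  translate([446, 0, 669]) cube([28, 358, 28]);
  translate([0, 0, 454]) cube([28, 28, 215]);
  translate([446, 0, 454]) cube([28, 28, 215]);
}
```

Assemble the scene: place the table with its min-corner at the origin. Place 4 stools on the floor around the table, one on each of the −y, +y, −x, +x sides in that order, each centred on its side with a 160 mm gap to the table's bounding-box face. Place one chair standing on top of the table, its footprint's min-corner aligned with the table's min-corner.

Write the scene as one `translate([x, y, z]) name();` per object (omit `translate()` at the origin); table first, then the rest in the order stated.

table();
translate([257, -520, 0]) stool();
translate([257, 738, 0]) stool();
translate([-423, 109, 0]) stool();
translate([937, 109, 0]) stool();
translate([0, 0, 777]) chair();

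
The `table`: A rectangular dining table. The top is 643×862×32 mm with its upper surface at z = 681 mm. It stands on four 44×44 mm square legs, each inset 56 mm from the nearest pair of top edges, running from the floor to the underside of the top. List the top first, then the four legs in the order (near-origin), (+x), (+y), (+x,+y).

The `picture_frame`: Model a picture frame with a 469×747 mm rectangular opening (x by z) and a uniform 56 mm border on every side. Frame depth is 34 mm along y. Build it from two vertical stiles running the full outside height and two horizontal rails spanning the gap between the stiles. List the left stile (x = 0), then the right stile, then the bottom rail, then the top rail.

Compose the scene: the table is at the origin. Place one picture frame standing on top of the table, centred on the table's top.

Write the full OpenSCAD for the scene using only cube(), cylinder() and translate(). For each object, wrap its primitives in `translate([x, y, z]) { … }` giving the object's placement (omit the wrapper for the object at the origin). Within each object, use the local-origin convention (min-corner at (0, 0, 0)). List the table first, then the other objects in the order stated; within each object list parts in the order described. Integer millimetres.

translate([0, 0, 649]) cube([643, 862, 32]);
translate([56, 56, 0]) cube([44, 44, 649]);
translate([543, 56, 0]) cube([44, 44, 649]);
translate([56, 762, 0]) cube([44, 44, 649]);
translate([543, 762, 0]) cube([44, 44, 649]);
translate([31, 414, 681]) {
  cube([56, 34, 859]);
  translate([525, 0, 0]) cube([56, 34, 859]);
  translate([56, 0, 0]) cube([469, 34, 56]);
  translate([56, 0, 803]) cube([469, 34, 56]);
}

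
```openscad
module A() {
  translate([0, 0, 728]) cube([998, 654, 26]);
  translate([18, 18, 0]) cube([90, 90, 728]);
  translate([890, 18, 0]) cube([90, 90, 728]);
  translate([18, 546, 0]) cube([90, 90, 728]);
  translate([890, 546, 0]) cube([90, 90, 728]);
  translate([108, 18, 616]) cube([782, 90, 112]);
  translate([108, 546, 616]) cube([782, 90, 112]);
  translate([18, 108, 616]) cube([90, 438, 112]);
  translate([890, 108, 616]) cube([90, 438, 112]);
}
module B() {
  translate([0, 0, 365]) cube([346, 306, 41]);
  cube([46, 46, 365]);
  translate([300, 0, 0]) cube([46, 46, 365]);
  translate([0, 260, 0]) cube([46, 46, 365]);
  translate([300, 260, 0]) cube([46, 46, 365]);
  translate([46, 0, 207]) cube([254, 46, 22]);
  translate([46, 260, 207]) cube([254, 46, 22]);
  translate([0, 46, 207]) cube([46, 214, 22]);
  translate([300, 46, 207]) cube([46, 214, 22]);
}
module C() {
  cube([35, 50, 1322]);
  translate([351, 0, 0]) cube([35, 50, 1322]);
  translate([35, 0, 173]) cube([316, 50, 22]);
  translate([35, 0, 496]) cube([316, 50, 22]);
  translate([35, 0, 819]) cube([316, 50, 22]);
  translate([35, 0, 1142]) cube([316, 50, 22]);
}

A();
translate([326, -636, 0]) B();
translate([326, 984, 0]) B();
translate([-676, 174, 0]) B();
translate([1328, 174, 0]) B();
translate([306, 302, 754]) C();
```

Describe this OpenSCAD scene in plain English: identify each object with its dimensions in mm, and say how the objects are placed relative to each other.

A is a rectangular dining table. The top is 998×654×26 mm with its upper surface at z = 754 mm. It stands on four 90×90 mm square legs, each inset 18 mm from the nearest pair of top edges, running from the floor to the underside of the top. Four apron rails, 90 mm thick and 112 mm tall, run between adjacent legs with their top edges flush with the underside of the top and their outer faces flush with the legs' outer faces.

B is a four-legged stool. The seat is a 346×306×41 mm slab whose top surface is at z = 406 mm; four square legs, each 46×46 mm in cross-section, run from the floor (z = 0) to the underside of the seat, each flush with a corner of the seat. Four stretchers, 46 mm wide and 22 mm tall, connect adjacent legs with their undersides at z = 207 mm, each running between the inner faces of the legs it joins and aligned with the legs' outer faces on the other axis.

C is a straight ladder. Two 35×50 mm vertical rails, 1322 mm tall, stand 386 mm apart (outside-to-outside) with their front faces coplanar on the −y side. 4 rungs, each 50 mm deep and 22 mm tall, span between the inner faces of the rails, front faces flush with the rails. The lowest rung's underside is at z = 173 mm and rungs are spaced 323 mm apart (underside to underside).

Four stools sit around the table at the −y, +y, −x, +x sides. The ladder is on top of the table, centred.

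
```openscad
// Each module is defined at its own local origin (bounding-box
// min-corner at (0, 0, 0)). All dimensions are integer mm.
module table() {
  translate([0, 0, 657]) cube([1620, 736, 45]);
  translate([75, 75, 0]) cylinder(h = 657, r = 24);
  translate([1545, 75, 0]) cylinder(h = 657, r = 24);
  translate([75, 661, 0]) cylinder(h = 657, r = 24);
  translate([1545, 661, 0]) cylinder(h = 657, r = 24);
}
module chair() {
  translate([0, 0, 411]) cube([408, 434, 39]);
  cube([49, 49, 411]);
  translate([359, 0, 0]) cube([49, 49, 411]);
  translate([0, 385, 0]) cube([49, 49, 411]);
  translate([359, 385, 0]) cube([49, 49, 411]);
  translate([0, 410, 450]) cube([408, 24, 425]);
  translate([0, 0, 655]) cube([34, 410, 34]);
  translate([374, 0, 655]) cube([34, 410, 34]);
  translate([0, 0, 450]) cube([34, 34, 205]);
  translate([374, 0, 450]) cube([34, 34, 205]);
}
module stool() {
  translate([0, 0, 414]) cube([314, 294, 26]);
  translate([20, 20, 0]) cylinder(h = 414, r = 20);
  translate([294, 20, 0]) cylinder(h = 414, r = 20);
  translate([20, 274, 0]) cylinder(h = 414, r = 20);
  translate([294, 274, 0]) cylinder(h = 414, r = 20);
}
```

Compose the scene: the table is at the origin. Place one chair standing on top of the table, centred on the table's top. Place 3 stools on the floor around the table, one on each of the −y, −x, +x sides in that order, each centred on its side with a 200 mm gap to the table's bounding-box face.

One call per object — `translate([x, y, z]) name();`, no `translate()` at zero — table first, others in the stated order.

table();
translate([606, 151, 702]) chair();
translate([653, -494, 0]) stool();
translate([-514, 221, 0]) stool();
translate([1820, 221, 0]) stool();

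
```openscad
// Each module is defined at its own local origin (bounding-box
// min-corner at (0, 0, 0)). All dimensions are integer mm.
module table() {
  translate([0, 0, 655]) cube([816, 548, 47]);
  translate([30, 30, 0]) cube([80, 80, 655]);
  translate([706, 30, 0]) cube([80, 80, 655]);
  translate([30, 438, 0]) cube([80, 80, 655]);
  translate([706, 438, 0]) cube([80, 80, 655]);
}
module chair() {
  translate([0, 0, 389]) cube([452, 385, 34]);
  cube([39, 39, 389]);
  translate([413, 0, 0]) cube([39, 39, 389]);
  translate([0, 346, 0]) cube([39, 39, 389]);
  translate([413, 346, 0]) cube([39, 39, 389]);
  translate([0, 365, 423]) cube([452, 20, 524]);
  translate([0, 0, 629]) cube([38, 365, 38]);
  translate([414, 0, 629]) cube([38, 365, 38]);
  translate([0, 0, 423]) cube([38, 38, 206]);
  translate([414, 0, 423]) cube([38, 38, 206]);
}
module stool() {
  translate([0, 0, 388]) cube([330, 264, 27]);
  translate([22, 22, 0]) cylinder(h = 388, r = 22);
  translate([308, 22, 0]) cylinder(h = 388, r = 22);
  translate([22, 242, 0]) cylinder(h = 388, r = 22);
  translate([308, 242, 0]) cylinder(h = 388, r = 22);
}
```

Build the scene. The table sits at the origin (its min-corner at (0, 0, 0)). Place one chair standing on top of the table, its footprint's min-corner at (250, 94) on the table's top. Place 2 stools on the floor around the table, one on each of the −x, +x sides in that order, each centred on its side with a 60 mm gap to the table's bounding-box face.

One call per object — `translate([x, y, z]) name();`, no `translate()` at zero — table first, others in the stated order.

table();
translate([250, 94, 702]) chair();
translate([-390, 142, 0]) stool();
translate([876, 142, 0]) stool();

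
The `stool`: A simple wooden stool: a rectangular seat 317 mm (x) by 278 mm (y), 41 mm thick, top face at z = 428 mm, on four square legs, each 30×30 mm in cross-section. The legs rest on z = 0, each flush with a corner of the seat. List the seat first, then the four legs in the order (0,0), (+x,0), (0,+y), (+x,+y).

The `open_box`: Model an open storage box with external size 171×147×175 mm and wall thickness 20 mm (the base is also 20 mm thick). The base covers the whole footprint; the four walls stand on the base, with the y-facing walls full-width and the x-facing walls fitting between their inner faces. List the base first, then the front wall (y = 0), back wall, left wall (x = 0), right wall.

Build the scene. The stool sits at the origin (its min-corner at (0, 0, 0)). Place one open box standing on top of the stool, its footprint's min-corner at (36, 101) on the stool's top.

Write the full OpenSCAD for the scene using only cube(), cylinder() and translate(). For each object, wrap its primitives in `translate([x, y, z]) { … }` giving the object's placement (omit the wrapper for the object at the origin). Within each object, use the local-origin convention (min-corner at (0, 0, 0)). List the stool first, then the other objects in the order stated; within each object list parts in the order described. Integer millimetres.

translate([0, 0, 387]) cube([317, 278, 41]);
cube([30, 30, 387]);
translate([287, 0, 0]) cube([30, 30, 387]);
translate([0, 248, 0]) cube([30, 30, 387]);
translate([287, 248, 0]) cube([30, 30, 387]);
translate([36, 101, 428]) {
  cube([171, 147, 20]);
  translate([0, 0, 20]) cube([171, 20, 155]);
  translate([0, 127, 20]) cube([171, 20, 155]);
  translate([0, 20, 20]) cube([20, 107, 155]);
  translate([151, 20, 20]) cube([20, 107, 155]);
}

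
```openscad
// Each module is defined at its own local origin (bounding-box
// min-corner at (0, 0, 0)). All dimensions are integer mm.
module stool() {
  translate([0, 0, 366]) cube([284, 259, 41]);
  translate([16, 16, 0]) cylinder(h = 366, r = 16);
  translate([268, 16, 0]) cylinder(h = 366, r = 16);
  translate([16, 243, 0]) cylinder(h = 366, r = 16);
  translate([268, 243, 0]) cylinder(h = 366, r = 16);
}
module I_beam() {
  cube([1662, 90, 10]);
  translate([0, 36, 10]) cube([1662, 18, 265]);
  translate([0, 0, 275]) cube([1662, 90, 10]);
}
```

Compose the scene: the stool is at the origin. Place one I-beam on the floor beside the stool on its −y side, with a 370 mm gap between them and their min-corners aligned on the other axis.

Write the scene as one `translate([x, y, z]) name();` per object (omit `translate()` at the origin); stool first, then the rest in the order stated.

stool();
translate([0, -460, 0]) I_beam();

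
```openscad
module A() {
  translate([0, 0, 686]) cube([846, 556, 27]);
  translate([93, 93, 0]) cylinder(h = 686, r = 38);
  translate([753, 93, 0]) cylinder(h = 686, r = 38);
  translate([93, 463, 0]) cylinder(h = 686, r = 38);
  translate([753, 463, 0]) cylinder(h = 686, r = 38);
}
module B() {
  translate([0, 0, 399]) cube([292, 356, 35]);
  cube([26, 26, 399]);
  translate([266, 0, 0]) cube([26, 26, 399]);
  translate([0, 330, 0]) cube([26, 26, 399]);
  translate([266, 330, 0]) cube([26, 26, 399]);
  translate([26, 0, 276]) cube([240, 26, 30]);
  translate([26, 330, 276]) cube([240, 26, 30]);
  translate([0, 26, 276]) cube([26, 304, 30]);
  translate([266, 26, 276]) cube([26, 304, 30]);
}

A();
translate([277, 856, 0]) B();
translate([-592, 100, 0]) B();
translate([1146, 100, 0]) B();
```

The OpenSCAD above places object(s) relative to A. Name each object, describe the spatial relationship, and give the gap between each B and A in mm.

Each stool's nearest face is 300 mm from the table's bounding box.

A is a table. B is a stool. Three stools sit around the table at the +y, −x, +x sides. The gap between each stool and the table is 300 mm.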